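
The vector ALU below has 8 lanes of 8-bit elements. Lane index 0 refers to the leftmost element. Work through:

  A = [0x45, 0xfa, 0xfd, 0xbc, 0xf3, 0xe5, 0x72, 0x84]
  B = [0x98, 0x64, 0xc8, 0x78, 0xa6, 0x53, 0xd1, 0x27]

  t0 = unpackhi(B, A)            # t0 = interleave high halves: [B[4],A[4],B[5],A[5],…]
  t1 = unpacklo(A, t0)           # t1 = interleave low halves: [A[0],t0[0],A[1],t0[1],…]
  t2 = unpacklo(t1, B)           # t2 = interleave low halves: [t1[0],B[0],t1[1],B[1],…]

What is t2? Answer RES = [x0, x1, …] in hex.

RES = [0x45, 0x98, 0xa6, 0x64, 0xfa, 0xc8, 0xf3, 0x78]

  t0: a6 f3 53 e5 d1 72 27 84
  t1: 45 a6 fa f3 fd 53 bc e5
  t2: 45 98 a6 64 fa c8 f3 78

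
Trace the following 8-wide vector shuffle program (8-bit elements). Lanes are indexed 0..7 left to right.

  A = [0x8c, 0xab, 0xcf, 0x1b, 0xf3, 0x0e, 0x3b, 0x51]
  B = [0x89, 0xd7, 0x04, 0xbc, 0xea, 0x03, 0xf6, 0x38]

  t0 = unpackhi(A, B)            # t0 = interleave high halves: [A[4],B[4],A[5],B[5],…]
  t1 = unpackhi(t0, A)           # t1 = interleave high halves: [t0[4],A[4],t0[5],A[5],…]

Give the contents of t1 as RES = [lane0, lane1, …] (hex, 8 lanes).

RES = [ 0x3b  0xf3  0xf6  0x0e  0x51  0x3b  0x38  0x51 ]

t0 = [0xf3, 0xea, 0x0e, 0x03, 0x3b, 0xf6, 0x51, 0x38]
t1 = [0x3b, 0xf3, 0xf6, 0x0e, 0x51, 0x3b, 0x38, 0x51]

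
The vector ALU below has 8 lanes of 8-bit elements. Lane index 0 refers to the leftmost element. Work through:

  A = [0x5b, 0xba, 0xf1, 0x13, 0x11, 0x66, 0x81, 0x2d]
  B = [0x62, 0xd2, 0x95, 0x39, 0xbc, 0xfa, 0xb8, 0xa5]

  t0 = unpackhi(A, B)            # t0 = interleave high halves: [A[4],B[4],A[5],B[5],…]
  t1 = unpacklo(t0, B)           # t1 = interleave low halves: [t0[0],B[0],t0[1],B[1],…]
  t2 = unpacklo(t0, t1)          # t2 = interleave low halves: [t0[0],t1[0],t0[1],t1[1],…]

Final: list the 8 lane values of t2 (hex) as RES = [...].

RES = [0x11, 0x11, 0xbc, 0x62, 0x66, 0xbc, 0xfa, 0xd2]

→ t0 |11|bc|66|fa|81|b8|2d|a5|
→ t1 |11|62|bc|d2|66|95|fa|39|
→ t2 |11|11|bc|62|66|bc|fa|d2|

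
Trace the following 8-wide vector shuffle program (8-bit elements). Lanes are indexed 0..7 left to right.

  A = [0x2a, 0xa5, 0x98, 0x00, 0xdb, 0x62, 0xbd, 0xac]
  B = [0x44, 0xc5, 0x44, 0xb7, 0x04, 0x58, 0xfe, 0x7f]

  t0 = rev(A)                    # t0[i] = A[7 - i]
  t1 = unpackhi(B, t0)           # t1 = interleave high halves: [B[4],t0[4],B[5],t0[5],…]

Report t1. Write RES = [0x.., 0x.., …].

RES = [0x04, 0x00, 0x58, 0x98, 0xfe, 0xa5, 0x7f, 0x2a]

  t0: ac bd 62 db 00 98 a5 2a
  t1: 04 00 58 98 fe a5 7f 2a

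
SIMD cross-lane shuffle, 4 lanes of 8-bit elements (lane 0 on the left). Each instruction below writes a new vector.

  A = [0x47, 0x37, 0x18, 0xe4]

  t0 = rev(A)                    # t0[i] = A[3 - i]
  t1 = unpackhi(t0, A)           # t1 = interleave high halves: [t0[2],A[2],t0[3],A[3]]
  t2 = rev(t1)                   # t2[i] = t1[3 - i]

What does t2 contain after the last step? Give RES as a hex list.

t0 = [0xe4, 0x18, 0x37, 0x47]
t1 = [0x37, 0x18, 0x47, 0xe4]
t2 = [0xe4, 0x47, 0x18, 0x37]

RES = [0xe4, 0x47, 0x18, 0x37]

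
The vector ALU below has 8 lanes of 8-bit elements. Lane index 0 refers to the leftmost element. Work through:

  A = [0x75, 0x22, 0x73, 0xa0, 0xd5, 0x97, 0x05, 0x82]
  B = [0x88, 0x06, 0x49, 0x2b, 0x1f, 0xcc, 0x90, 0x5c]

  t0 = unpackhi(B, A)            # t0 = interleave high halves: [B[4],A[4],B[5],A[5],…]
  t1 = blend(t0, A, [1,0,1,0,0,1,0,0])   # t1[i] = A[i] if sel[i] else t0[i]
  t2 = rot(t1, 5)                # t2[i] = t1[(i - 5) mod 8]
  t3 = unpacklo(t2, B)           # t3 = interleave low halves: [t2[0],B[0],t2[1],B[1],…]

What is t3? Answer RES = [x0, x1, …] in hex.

  t0: 1f d5 cc 97 90 05 5c 82
  t1: 75 d5 73 97 90 97 5c 82
  t2: 97 90 97 5c 82 75 d5 73
  t3: 97 88 90 06 97 49 5c 2b

RES = [ 0x97  0x88  0x90  0x06  0x97  0x49  0x5c  0x2b ]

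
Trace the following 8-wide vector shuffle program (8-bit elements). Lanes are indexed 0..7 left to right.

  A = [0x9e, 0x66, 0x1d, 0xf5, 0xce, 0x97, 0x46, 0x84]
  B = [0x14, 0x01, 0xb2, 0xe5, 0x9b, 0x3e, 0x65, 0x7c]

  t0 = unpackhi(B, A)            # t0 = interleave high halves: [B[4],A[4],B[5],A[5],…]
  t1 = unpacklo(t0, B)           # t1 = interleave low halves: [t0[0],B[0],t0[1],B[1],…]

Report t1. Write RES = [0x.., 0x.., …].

RES = [ 0x9b  0x14  0xce  0x01  0x3e  0xb2  0x97  0xe5 ]

t0 = [0x9b, 0xce, 0x3e, 0x97, 0x65, 0x46, 0x7c, 0x84]
t1 = [0x9b, 0x14, 0xce, 0x01, 0x3e, 0xb2, 0x97, 0xe5]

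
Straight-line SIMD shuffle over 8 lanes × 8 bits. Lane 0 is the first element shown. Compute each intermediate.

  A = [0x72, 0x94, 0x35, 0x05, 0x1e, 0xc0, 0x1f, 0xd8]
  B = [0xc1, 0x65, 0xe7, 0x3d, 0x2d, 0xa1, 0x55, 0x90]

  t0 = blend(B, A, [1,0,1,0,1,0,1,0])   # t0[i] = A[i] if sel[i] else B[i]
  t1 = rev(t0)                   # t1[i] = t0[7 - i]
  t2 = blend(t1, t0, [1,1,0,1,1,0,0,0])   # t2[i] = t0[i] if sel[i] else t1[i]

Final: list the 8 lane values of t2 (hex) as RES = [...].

RES = [0x72, 0x65, 0xa1, 0x3d, 0x1e, 0x35, 0x65, 0x72]

t0 = [0x72, 0x65, 0x35, 0x3d, 0x1e, 0xa1, 0x1f, 0x90]
t1 = [0x90, 0x1f, 0xa1, 0x1e, 0x3d, 0x35, 0x65, 0x72]
t2 = [0x72, 0x65, 0xa1, 0x3d, 0x1e, 0x35, 0x65, 0x72]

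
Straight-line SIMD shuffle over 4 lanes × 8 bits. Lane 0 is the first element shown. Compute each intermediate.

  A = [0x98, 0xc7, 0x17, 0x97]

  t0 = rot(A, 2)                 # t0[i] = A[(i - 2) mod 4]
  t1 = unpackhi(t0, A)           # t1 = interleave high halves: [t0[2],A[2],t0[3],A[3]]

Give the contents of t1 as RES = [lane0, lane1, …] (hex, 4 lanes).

RES = [0x98, 0x17, 0xc7, 0x97]

t0 = [0x17, 0x97, 0x98, 0xc7]
t1 = [0x98, 0x17, 0xc7, 0x97]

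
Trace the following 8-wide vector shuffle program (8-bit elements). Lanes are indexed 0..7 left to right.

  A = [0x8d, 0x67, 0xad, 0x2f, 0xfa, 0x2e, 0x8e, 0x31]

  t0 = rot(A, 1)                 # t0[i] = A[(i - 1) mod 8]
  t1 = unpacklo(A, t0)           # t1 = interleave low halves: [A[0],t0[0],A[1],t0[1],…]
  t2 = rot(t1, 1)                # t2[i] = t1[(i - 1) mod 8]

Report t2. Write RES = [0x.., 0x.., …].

t0 = [0x31, 0x8d, 0x67, 0xad, 0x2f, 0xfa, 0x2e, 0x8e]
t1 = [0x8d, 0x31, 0x67, 0x8d, 0xad, 0x67, 0x2f, 0xad]
t2 = [0xad, 0x8d, 0x31, 0x67, 0x8d, 0xad, 0x67, 0x2f]

RES = [0xad, 0x8d, 0x31, 0x67, 0x8d, 0xad, 0x67, 0x2f]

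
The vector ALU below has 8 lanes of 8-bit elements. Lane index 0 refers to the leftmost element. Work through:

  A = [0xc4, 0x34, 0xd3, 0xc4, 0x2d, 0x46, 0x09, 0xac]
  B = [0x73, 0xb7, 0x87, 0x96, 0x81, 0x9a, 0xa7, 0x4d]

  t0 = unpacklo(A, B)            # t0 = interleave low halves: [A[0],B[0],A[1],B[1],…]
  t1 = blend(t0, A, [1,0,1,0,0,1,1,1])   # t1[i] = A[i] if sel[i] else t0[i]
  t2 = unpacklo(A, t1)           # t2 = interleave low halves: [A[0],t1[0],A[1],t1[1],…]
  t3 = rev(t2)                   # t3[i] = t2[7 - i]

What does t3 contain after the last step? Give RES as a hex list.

t0 = [0xc4, 0x73, 0x34, 0xb7, 0xd3, 0x87, 0xc4, 0x96]
t1 = [0xc4, 0x73, 0xd3, 0xb7, 0xd3, 0x46, 0x09, 0xac]
t2 = [0xc4, 0xc4, 0x34, 0x73, 0xd3, 0xd3, 0xc4, 0xb7]
t3 = [0xb7, 0xc4, 0xd3, 0xd3, 0x73, 0x34, 0xc4, 0xc4]

RES = [ 0xb7  0xc4  0xd3  0xd3  0x73  0x34  0xc4  0xc4 ]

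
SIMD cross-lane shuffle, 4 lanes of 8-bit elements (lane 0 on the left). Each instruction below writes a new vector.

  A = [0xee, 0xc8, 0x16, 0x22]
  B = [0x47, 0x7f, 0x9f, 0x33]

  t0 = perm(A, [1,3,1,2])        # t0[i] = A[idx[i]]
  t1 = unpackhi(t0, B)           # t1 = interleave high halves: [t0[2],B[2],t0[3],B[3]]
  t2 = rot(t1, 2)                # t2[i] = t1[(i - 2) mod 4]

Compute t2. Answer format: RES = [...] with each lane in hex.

RES = [0x16, 0x33, 0xc8, 0x9f]

  t0: c8 22 c8 16
  t1: c8 9f 16 33
  t2: 16 33 c8 9f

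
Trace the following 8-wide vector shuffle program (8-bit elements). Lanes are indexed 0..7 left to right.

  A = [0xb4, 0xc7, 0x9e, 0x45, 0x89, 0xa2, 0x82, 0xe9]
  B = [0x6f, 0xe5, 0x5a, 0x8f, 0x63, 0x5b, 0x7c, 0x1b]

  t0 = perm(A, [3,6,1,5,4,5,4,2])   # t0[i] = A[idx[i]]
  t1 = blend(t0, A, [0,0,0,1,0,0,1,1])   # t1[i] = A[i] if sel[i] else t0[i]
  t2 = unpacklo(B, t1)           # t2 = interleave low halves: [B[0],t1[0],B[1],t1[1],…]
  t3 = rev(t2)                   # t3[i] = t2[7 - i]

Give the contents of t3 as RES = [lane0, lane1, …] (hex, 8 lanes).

RES = [ 0x45  0x8f  0xc7  0x5a  0x82  0xe5  0x45  0x6f ]

  t0: 45 82 c7 a2 89 a2 89 9e
  t1: 45 82 c7 45 89 a2 82 e9
  t2: 6f 45 e5 82 5a c7 8f 45
  t3: 45 8f c7 5a 82 e5 45 6f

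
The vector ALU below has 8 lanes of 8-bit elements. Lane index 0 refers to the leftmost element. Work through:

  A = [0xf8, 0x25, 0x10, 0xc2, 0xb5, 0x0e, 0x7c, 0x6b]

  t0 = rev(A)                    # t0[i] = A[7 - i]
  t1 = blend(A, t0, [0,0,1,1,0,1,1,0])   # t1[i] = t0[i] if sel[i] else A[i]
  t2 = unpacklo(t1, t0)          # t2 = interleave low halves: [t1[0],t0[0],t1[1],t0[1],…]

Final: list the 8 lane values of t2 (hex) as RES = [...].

RES = [0xf8, 0x6b, 0x25, 0x7c, 0x0e, 0x0e, 0xb5, 0xb5]

  t0: 6b 7c 0e b5 c2 10 25 f8
  t1: f8 25 0e b5 b5 10 25 6b
  t2: f8 6b 25 7c 0e 0e b5 b5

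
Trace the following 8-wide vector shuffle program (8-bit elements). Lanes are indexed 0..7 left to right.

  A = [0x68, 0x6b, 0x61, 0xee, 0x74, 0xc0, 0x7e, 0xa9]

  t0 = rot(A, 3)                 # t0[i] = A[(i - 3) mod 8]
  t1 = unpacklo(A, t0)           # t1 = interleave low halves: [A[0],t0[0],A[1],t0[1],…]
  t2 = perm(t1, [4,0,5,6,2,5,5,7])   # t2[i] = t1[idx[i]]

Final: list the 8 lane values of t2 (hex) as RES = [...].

  t0: c0 7e a9 68 6b 61 ee 74
  t1: 68 c0 6b 7e 61 a9 ee 68
  t2: 61 68 a9 ee 6b a9 a9 68

RES = [ 0x61  0x68  0xa9  0xee  0x6b  0xa9  0xa9  0x68 ]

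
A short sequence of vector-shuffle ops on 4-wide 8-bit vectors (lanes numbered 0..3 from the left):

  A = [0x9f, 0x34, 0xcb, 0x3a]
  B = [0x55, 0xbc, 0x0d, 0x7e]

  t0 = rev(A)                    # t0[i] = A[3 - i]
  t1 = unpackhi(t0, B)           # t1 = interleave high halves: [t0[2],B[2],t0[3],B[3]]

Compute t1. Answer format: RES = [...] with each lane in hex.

→ t0 |3a|cb|34|9f|
→ t1 |34|0d|9f|7e|

RES = [ 0x34  0x0d  0x9f  0x7e ]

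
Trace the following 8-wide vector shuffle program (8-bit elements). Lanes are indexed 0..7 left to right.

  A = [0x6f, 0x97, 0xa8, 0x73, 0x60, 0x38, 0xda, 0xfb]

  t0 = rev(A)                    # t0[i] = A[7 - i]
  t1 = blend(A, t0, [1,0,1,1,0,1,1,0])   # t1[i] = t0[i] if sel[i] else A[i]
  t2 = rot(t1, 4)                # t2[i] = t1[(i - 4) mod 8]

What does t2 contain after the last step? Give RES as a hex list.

  t0: fb da 38 60 73 a8 97 6f
  t1: fb 97 38 60 60 a8 97 fb
  t2: 60 a8 97 fb fb 97 38 60

RES = [0x60, 0xa8, 0x97, 0xfb, 0xfb, 0x97, 0x38, 0x60]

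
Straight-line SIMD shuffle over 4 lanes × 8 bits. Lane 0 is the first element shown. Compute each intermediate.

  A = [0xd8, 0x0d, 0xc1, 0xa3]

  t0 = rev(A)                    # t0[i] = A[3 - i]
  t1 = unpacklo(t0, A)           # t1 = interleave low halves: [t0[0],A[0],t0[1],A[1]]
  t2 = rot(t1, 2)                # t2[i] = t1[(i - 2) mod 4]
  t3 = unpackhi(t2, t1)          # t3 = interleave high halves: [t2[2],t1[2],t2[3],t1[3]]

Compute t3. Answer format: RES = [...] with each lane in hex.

RES = [0xa3, 0xc1, 0xd8, 0x0d]

  t0: a3 c1 0d d8
  t1: a3 d8 c1 0d
  t2: c1 0d a3 d8
  t3: a3 c1 d8 0d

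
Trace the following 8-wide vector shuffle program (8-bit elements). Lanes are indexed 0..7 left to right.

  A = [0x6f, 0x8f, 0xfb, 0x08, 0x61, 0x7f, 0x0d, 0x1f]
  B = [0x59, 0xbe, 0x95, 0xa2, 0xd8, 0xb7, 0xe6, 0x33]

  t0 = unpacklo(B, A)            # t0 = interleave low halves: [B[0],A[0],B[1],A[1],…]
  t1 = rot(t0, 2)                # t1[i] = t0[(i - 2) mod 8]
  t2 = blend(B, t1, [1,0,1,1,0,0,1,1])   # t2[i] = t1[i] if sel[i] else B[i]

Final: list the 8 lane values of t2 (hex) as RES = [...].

RES = [0xa2, 0xbe, 0x59, 0x6f, 0xd8, 0xb7, 0x95, 0xfb]

→ t0 |59|6f|be|8f|95|fb|a2|08|
→ t1 |a2|08|59|6f|be|8f|95|fb|
→ t2 |a2|be|59|6f|d8|b7|95|fb|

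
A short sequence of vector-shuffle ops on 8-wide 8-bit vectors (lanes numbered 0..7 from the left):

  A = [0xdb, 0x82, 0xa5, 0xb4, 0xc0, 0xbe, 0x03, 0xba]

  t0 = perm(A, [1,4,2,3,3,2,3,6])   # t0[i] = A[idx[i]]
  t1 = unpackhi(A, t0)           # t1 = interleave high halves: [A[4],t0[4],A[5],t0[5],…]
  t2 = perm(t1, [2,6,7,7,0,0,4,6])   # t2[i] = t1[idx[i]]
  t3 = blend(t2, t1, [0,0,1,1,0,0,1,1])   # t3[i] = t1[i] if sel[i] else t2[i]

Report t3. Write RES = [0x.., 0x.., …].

t0 = [0x82, 0xc0, 0xa5, 0xb4, 0xb4, 0xa5, 0xb4, 0x03]
t1 = [0xc0, 0xb4, 0xbe, 0xa5, 0x03, 0xb4, 0xba, 0x03]
t2 = [0xbe, 0xba, 0x03, 0x03, 0xc0, 0xc0, 0x03, 0xba]
t3 = [0xbe, 0xba, 0xbe, 0xa5, 0xc0, 0xc0, 0xba, 0x03]

RES = [ 0xbe  0xba  0xbe  0xa5  0xc0  0xc0  0xba  0x03 ]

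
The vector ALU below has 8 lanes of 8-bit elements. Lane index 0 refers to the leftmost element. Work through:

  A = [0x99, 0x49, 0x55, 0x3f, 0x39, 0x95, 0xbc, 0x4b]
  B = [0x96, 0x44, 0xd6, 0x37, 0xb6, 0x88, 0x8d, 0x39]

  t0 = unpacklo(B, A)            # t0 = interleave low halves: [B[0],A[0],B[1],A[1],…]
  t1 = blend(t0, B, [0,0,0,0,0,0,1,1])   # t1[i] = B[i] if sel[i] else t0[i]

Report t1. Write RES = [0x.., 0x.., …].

RES = [0x96, 0x99, 0x44, 0x49, 0xd6, 0x55, 0x8d, 0x39]

t0 = [0x96, 0x99, 0x44, 0x49, 0xd6, 0x55, 0x37, 0x3f]
t1 = [0x96, 0x99, 0x44, 0x49, 0xd6, 0x55, 0x8d, 0x39]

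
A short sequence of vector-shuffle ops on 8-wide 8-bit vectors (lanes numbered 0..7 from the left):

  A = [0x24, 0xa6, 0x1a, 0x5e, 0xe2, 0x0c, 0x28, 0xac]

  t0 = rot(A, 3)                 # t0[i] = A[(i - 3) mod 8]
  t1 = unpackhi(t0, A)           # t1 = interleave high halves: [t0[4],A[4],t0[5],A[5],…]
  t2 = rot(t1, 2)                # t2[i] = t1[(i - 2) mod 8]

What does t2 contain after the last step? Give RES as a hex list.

RES = [ 0xe2  0xac  0xa6  0xe2  0x1a  0x0c  0x5e  0x28 ]

t0 = [0x0c, 0x28, 0xac, 0x24, 0xa6, 0x1a, 0x5e, 0xe2]
t1 = [0xa6, 0xe2, 0x1a, 0x0c, 0x5e, 0x28, 0xe2, 0xac]
t2 = [0xe2, 0xac, 0xa6, 0xe2, 0x1a, 0x0c, 0x5e, 0x28]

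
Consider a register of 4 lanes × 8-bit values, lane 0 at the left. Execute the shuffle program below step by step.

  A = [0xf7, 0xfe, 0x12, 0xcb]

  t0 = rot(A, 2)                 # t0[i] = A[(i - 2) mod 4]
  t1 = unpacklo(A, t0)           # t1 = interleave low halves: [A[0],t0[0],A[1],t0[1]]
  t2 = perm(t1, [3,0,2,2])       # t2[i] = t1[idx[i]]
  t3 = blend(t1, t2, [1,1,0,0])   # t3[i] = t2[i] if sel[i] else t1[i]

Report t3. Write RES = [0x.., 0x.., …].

RES = [0xcb, 0xf7, 0xfe, 0xcb]

t0 = [0x12, 0xcb, 0xf7, 0xfe]
t1 = [0xf7, 0x12, 0xfe, 0xcb]
t2 = [0xcb, 0xf7, 0xfe, 0xfe]
t3 = [0xcb, 0xf7, 0xfe, 0xcb]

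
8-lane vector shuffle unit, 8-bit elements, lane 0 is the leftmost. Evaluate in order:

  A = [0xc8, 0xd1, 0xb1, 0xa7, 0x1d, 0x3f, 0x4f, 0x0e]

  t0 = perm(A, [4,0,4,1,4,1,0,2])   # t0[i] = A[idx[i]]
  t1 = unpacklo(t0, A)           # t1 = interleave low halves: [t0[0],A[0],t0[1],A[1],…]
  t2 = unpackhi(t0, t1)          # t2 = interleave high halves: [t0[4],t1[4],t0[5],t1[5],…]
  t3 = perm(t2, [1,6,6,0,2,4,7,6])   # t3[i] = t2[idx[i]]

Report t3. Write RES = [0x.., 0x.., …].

  t0: 1d c8 1d d1 1d d1 c8 b1
  t1: 1d c8 c8 d1 1d b1 d1 a7
  t2: 1d 1d d1 b1 c8 d1 b1 a7
  t3: 1d b1 b1 1d d1 c8 a7 b1

RES = [0x1d, 0xb1, 0xb1, 0x1d, 0xd1, 0xc8, 0xa7, 0xb1]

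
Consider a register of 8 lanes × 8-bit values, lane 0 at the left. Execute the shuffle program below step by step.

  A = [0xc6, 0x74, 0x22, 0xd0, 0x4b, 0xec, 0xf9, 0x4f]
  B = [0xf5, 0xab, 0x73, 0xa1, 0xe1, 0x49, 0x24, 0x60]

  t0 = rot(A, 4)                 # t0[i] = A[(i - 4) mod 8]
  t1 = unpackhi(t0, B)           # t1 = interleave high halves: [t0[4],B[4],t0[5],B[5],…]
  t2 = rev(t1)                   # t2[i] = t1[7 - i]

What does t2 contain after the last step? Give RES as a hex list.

RES = [0x60, 0xd0, 0x24, 0x22, 0x49, 0x74, 0xe1, 0xc6]

t0 = [0x4b, 0xec, 0xf9, 0x4f, 0xc6, 0x74, 0x22, 0xd0]
t1 = [0xc6, 0xe1, 0x74, 0x49, 0x22, 0x24, 0xd0, 0x60]
t2 = [0x60, 0xd0, 0x24, 0x22, 0x49, 0x74, 0xe1, 0xc6]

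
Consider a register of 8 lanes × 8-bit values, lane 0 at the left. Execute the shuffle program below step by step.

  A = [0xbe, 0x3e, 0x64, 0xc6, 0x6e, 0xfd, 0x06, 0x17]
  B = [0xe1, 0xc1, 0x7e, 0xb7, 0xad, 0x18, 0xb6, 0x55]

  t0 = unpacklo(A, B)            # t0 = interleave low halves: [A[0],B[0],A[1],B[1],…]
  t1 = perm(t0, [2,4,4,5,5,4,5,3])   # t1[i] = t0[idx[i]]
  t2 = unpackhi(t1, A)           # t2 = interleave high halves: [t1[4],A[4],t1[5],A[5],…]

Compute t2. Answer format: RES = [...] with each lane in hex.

RES = [ 0x7e  0x6e  0x64  0xfd  0x7e  0x06  0xc1  0x17 ]

→ t0 |be|e1|3e|c1|64|7e|c6|b7|
→ t1 |3e|64|64|7e|7e|64|7e|c1|
→ t2 |7e|6e|64|fd|7e|06|c1|17|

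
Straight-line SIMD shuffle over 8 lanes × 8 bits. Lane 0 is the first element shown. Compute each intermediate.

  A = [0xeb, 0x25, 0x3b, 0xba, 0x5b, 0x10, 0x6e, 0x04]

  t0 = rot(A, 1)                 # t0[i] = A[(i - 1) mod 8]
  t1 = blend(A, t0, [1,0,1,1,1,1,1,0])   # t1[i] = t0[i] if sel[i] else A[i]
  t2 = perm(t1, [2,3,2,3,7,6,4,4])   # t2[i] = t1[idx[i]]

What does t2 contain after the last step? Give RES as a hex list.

RES = [ 0x25  0x3b  0x25  0x3b  0x04  0x10  0xba  0xba ]

→ t0 |04|eb|25|3b|ba|5b|10|6e|
→ t1 |04|25|25|3b|ba|5b|10|04|
→ t2 |25|3b|25|3b|04|10|ba|ba|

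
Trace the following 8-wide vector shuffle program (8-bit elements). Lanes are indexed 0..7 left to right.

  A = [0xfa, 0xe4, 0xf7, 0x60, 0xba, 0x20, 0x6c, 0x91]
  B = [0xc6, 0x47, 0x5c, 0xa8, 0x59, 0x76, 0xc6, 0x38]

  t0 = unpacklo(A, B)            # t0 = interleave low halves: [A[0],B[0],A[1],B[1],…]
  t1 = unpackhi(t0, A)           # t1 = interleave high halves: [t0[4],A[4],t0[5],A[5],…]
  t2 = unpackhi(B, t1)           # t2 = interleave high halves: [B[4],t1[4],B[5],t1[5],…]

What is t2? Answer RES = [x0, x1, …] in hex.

RES = [ 0x59  0x60  0x76  0x6c  0xc6  0xa8  0x38  0x91 ]

→ t0 |fa|c6|e4|47|f7|5c|60|a8|
→ t1 |f7|ba|5c|20|60|6c|a8|91|
→ t2 |59|60|76|6c|c6|a8|38|91|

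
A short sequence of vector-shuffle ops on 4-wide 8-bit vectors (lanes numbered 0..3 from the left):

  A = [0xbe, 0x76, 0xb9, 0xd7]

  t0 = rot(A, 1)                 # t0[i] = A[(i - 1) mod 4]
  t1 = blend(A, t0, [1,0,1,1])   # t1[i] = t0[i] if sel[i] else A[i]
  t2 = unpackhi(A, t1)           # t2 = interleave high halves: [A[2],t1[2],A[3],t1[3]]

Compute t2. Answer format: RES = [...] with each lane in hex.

RES = [ 0xb9  0x76  0xd7  0xb9 ]

t0 = [0xd7, 0xbe, 0x76, 0xb9]
t1 = [0xd7, 0x76, 0x76, 0xb9]
t2 = [0xb9, 0x76, 0xd7, 0xb9]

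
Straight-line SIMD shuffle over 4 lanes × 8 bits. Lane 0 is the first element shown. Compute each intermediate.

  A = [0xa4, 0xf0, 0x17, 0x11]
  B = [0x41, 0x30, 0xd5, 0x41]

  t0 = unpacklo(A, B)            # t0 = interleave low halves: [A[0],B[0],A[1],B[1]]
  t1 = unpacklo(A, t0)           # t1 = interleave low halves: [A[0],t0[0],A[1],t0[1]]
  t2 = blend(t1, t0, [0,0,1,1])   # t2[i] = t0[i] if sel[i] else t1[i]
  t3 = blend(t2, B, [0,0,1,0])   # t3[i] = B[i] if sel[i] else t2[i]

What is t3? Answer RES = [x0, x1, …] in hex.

RES = [0xa4, 0xa4, 0xd5, 0x30]

→ t0 |a4|41|f0|30|
→ t1 |a4|a4|f0|41|
→ t2 |a4|a4|f0|30|
→ t3 |a4|a4|d5|30|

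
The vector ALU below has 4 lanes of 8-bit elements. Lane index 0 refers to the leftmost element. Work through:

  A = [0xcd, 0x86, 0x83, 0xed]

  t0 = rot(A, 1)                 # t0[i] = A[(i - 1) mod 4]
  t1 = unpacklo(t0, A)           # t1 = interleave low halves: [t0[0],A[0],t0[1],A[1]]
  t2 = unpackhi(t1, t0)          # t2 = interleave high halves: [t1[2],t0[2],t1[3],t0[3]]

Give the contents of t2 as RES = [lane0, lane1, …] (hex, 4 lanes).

RES = [0xcd, 0x86, 0x86, 0x83]

  t0: ed cd 86 83
  t1: ed cd cd 86
  t2: cd 86 86 83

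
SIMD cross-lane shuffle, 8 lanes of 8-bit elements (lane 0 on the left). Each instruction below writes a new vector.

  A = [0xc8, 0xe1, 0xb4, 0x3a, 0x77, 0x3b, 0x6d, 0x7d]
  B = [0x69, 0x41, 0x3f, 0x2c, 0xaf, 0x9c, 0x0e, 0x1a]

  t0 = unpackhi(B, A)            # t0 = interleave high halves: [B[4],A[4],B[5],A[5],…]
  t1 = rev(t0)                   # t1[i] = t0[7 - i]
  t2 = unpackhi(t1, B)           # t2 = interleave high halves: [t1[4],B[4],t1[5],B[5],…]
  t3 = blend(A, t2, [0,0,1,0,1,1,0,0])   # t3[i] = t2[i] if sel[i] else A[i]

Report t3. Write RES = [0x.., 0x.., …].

→ t0 |af|77|9c|3b|0e|6d|1a|7d|
→ t1 |7d|1a|6d|0e|3b|9c|77|af|
→ t2 |3b|af|9c|9c|77|0e|af|1a|
→ t3 |c8|e1|9c|3a|77|0e|6d|7d|

RES = [0xc8, 0xe1, 0x9c, 0x3a, 0x77, 0x0e, 0x6d, 0x7d]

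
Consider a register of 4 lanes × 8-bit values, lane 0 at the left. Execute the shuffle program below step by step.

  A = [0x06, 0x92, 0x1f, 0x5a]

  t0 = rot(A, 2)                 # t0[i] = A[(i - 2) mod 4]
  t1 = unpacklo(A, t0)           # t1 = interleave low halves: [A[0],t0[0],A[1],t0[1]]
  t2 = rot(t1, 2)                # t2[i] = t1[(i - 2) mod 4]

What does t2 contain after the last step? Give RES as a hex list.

RES = [0x92, 0x5a, 0x06, 0x1f]

  t0: 1f 5a 06 92
  t1: 06 1f 92 5a
  t2: 92 5a 06 1f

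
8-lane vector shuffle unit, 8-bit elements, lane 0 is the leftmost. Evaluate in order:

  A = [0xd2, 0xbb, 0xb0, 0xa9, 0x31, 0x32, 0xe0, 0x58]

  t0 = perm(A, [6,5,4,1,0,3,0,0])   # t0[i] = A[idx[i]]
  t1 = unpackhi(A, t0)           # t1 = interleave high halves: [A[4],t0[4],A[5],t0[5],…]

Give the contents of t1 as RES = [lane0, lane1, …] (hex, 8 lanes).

RES = [ 0x31  0xd2  0x32  0xa9  0xe0  0xd2  0x58  0xd2 ]

t0 = [0xe0, 0x32, 0x31, 0xbb, 0xd2, 0xa9, 0xd2, 0xd2]
t1 = [0x31, 0xd2, 0x32, 0xa9, 0xe0, 0xd2, 0x58, 0xd2]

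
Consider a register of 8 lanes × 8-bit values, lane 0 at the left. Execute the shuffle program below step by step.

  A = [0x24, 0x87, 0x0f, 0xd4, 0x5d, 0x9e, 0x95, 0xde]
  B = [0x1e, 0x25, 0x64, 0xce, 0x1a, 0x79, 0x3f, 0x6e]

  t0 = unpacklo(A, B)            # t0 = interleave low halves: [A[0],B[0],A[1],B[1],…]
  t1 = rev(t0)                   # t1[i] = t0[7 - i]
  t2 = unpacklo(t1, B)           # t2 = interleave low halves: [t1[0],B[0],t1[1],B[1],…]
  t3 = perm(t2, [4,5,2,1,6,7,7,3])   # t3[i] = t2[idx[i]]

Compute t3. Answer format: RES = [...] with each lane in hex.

→ t0 |24|1e|87|25|0f|64|d4|ce|
→ t1 |ce|d4|64|0f|25|87|1e|24|
→ t2 |ce|1e|d4|25|64|64|0f|ce|
→ t3 |64|64|d4|1e|0f|ce|ce|25|

RES = [ 0x64  0x64  0xd4  0x1e  0x0f  0xce  0xce  0x25 ]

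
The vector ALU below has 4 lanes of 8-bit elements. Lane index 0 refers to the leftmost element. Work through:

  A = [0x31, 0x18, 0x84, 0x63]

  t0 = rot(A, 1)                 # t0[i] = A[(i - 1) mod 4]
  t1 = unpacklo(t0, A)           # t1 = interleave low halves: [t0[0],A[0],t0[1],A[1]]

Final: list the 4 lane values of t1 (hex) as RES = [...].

→ t0 |63|31|18|84|
→ t1 |63|31|31|18|

RES = [0x63, 0x31, 0x31, 0x18]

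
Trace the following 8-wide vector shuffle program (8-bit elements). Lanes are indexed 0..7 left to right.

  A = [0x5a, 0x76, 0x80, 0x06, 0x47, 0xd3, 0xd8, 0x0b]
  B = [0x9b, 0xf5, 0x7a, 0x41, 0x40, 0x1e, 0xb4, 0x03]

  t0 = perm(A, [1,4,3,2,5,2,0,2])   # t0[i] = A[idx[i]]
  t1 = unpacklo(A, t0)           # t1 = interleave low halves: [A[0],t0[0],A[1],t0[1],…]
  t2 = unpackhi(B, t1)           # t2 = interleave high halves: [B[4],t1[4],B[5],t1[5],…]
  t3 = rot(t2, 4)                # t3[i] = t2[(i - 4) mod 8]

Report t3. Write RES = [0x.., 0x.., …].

RES = [0xb4, 0x06, 0x03, 0x80, 0x40, 0x80, 0x1e, 0x06]

→ t0 |76|47|06|80|d3|80|5a|80|
→ t1 |5a|76|76|47|80|06|06|80|
→ t2 |40|80|1e|06|b4|06|03|80|
→ t3 |b4|06|03|80|40|80|1e|06|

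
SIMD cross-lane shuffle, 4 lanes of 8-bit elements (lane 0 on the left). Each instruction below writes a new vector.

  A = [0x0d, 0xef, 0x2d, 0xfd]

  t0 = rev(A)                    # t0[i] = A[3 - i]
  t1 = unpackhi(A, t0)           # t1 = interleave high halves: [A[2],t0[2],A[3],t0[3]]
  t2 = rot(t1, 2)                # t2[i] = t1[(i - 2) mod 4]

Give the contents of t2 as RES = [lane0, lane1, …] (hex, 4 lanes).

RES = [0xfd, 0x0d, 0x2d, 0xef]

  t0: fd 2d ef 0d
  t1: 2d ef fd 0d
  t2: fd 0d 2d ef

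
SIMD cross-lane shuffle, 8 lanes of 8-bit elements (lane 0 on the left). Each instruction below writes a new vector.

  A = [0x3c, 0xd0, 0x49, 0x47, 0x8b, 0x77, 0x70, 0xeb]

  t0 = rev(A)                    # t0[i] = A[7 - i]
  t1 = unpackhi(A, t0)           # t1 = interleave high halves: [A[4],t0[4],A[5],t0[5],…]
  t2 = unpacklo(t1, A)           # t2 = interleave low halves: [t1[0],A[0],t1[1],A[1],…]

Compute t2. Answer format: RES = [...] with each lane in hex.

RES = [0x8b, 0x3c, 0x47, 0xd0, 0x77, 0x49, 0x49, 0x47]

t0 = [0xeb, 0x70, 0x77, 0x8b, 0x47, 0x49, 0xd0, 0x3c]
t1 = [0x8b, 0x47, 0x77, 0x49, 0x70, 0xd0, 0xeb, 0x3c]
t2 = [0x8b, 0x3c, 0x47, 0xd0, 0x77, 0x49, 0x49, 0x47]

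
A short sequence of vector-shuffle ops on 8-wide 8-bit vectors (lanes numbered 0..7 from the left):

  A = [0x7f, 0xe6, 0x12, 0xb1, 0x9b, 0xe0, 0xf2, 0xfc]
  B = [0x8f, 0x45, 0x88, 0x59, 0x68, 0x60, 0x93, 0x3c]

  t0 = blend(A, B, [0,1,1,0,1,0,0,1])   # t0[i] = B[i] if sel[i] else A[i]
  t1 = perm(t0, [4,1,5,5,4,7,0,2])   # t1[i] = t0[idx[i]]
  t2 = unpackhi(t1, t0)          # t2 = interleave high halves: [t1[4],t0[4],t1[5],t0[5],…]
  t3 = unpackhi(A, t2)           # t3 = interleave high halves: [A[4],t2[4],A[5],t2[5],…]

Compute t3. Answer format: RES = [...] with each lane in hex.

RES = [ 0x9b  0x7f  0xe0  0xf2  0xf2  0x88  0xfc  0x3c ]

t0 = [0x7f, 0x45, 0x88, 0xb1, 0x68, 0xe0, 0xf2, 0x3c]
t1 = [0x68, 0x45, 0xe0, 0xe0, 0x68, 0x3c, 0x7f, 0x88]
t2 = [0x68, 0x68, 0x3c, 0xe0, 0x7f, 0xf2, 0x88, 0x3c]
t3 = [0x9b, 0x7f, 0xe0, 0xf2, 0xf2, 0x88, 0xfc, 0x3c]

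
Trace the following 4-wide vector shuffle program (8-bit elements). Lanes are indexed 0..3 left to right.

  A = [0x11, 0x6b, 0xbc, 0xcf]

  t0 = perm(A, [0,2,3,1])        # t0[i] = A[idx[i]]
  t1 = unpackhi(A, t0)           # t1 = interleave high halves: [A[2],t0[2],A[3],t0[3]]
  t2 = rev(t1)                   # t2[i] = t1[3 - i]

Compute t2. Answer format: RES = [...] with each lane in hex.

RES = [ 0x6b  0xcf  0xcf  0xbc ]

→ t0 |11|bc|cf|6b|
→ t1 |bc|cf|cf|6b|
→ t2 |6b|cf|cf|bc|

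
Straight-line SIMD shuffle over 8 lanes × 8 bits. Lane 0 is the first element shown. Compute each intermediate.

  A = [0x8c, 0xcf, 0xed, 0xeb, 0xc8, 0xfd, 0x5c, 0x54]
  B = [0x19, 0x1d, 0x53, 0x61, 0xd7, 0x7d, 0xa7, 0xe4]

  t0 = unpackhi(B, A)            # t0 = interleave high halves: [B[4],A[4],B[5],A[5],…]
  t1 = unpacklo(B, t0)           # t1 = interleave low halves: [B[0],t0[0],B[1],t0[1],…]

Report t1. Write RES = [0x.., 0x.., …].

RES = [0x19, 0xd7, 0x1d, 0xc8, 0x53, 0x7d, 0x61, 0xfd]

→ t0 |d7|c8|7d|fd|a7|5c|e4|54|
→ t1 |19|d7|1d|c8|53|7d|61|fd|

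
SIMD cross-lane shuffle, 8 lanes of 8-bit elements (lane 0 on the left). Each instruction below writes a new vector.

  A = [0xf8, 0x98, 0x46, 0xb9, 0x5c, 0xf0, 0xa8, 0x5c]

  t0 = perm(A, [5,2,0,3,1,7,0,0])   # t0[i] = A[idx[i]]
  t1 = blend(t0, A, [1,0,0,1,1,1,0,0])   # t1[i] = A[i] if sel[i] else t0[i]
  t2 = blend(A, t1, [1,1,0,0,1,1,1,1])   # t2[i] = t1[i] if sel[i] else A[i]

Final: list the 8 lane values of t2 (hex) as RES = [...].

  t0: f0 46 f8 b9 98 5c f8 f8
  t1: f8 46 f8 b9 5c f0 f8 f8
  t2: f8 46 46 b9 5c f0 f8 f8

RES = [0xf8, 0x46, 0x46, 0xb9, 0x5c, 0xf0, 0xf8, 0xf8]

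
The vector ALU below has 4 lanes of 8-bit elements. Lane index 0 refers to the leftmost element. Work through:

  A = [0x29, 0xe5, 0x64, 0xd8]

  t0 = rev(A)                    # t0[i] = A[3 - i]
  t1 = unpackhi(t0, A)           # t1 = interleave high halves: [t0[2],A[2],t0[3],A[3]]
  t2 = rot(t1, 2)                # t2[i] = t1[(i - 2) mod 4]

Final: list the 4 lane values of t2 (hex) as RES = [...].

RES = [0x29, 0xd8, 0xe5, 0x64]

t0 = [0xd8, 0x64, 0xe5, 0x29]
t1 = [0xe5, 0x64, 0x29, 0xd8]
t2 = [0x29, 0xd8, 0xe5, 0x64]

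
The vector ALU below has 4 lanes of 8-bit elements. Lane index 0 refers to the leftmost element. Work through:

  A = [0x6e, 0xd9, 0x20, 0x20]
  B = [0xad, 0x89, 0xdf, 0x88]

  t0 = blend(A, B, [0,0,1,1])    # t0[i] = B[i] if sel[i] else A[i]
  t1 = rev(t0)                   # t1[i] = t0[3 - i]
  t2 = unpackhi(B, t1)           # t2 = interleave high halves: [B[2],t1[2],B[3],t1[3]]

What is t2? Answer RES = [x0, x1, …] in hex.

t0 = [0x6e, 0xd9, 0xdf, 0x88]
t1 = [0x88, 0xdf, 0xd9, 0x6e]
t2 = [0xdf, 0xd9, 0x88, 0x6e]

RES = [ 0xdf  0xd9  0x88  0x6e ]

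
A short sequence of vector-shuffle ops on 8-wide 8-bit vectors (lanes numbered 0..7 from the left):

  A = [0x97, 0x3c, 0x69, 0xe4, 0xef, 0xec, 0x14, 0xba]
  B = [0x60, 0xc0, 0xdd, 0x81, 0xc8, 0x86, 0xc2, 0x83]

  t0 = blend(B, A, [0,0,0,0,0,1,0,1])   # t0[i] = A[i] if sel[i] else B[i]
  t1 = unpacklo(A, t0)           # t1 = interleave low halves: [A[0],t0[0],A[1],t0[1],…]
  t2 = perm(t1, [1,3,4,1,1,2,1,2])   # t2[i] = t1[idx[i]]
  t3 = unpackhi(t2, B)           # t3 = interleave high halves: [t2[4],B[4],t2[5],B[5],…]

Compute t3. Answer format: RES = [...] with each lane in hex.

  t0: 60 c0 dd 81 c8 ec c2 ba
  t1: 97 60 3c c0 69 dd e4 81
  t2: 60 c0 69 60 60 3c 60 3c
  t3: 60 c8 3c 86 60 c2 3c 83

RES = [0x60, 0xc8, 0x3c, 0x86, 0x60, 0xc2, 0x3c, 0x83]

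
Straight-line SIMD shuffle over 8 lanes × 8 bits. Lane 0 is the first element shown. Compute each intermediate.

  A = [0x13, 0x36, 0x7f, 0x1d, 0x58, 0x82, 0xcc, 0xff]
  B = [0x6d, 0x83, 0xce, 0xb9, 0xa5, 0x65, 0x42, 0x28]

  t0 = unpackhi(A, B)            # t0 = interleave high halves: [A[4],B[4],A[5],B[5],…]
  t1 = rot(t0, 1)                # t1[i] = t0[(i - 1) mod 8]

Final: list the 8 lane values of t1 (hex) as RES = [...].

RES = [ 0x28  0x58  0xa5  0x82  0x65  0xcc  0x42  0xff ]

→ t0 |58|a5|82|65|cc|42|ff|28|
→ t1 |28|58|a5|82|65|cc|42|ff|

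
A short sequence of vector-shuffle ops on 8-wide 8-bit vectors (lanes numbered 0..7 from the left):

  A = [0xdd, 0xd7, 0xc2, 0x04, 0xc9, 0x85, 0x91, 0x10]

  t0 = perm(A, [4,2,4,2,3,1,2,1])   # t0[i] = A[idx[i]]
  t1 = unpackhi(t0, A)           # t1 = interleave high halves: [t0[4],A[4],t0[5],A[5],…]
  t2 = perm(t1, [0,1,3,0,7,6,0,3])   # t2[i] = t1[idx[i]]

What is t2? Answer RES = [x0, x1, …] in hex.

  t0: c9 c2 c9 c2 04 d7 c2 d7
  t1: 04 c9 d7 85 c2 91 d7 10
  t2: 04 c9 85 04 10 d7 04 85

RES = [0x04, 0xc9, 0x85, 0x04, 0x10, 0xd7, 0x04, 0x85]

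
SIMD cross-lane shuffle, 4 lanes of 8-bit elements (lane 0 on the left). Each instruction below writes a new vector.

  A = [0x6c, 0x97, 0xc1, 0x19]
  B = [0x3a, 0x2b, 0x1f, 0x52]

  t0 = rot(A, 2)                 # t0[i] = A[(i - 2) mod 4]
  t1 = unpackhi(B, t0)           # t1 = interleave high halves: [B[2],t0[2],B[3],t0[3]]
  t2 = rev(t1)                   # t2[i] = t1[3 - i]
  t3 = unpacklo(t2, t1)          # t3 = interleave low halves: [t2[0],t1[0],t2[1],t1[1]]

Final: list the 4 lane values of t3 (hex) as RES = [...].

t0 = [0xc1, 0x19, 0x6c, 0x97]
t1 = [0x1f, 0x6c, 0x52, 0x97]
t2 = [0x97, 0x52, 0x6c, 0x1f]
t3 = [0x97, 0x1f, 0x52, 0x6c]

RES = [0x97, 0x1f, 0x52, 0x6c]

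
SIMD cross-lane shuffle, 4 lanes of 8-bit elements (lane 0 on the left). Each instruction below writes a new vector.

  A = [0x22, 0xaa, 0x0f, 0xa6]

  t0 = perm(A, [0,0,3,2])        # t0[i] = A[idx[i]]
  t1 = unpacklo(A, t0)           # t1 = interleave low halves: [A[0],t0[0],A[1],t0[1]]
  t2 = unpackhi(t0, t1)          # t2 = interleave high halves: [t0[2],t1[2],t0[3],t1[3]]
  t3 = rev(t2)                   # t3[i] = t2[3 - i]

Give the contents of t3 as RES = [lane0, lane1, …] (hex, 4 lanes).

RES = [ 0x22  0x0f  0xaa  0xa6 ]

  t0: 22 22 a6 0f
  t1: 22 22 aa 22
  t2: a6 aa 0f 22
  t3: 22 0f aa a6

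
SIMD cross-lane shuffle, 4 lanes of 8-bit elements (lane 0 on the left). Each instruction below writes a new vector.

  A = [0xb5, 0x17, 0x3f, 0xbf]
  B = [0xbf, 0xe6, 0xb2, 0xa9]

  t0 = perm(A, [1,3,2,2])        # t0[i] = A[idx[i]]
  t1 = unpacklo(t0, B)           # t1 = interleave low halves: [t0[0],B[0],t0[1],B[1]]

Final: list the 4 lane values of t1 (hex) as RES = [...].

→ t0 |17|bf|3f|3f|
→ t1 |17|bf|bf|e6|

RES = [0x17, 0xbf, 0xbf, 0xe6]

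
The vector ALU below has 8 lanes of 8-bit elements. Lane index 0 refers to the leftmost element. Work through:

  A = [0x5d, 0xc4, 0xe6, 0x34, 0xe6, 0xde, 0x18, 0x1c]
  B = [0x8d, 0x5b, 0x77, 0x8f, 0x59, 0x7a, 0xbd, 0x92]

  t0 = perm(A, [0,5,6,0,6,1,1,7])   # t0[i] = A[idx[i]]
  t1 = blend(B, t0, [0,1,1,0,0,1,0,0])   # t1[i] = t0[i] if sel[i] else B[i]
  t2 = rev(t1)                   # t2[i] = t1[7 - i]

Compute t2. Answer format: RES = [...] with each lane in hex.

  t0: 5d de 18 5d 18 c4 c4 1c
  t1: 8d de 18 8f 59 c4 bd 92
  t2: 92 bd c4 59 8f 18 de 8d

RES = [ 0x92  0xbd  0xc4  0x59  0x8f  0x18  0xde  0x8d ]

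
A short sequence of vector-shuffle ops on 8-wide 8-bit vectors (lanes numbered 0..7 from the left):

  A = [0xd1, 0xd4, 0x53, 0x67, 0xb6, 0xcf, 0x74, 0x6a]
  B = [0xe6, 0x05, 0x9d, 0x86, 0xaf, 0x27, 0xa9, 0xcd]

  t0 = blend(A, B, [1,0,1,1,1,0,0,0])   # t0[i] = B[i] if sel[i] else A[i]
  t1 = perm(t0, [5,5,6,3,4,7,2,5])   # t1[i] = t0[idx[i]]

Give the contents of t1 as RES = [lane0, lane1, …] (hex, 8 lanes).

RES = [ 0xcf  0xcf  0x74  0x86  0xaf  0x6a  0x9d  0xcf ]

→ t0 |e6|d4|9d|86|af|cf|74|6a|
→ t1 |cf|cf|74|86|af|6a|9d|cf|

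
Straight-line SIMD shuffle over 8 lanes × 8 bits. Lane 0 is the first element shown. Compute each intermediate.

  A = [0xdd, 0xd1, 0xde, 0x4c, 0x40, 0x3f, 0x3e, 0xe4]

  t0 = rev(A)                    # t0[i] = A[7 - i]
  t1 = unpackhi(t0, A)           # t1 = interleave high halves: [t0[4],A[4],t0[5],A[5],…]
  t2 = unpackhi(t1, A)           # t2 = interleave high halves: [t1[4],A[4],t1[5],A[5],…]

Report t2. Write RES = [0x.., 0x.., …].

t0 = [0xe4, 0x3e, 0x3f, 0x40, 0x4c, 0xde, 0xd1, 0xdd]
t1 = [0x4c, 0x40, 0xde, 0x3f, 0xd1, 0x3e, 0xdd, 0xe4]
t2 = [0xd1, 0x40, 0x3e, 0x3f, 0xdd, 0x3e, 0xe4, 0xe4]

RES = [ 0xd1  0x40  0x3e  0x3f  0xdd  0x3e  0xe4  0xe4 ]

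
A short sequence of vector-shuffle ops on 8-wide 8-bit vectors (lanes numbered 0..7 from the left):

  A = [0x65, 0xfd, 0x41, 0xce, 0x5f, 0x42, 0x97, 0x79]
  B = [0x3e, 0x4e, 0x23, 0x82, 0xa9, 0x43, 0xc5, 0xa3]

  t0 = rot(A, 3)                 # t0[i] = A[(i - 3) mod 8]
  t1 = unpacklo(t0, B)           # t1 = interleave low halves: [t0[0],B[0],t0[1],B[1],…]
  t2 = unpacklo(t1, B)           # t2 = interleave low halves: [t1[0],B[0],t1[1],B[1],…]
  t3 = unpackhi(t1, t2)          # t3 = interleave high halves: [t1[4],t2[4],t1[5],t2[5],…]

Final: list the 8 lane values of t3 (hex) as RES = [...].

  t0: 42 97 79 65 fd 41 ce 5f
  t1: 42 3e 97 4e 79 23 65 82
  t2: 42 3e 3e 4e 97 23 4e 82
  t3: 79 97 23 23 65 4e 82 82

RES = [0x79, 0x97, 0x23, 0x23, 0x65, 0x4e, 0x82, 0x82]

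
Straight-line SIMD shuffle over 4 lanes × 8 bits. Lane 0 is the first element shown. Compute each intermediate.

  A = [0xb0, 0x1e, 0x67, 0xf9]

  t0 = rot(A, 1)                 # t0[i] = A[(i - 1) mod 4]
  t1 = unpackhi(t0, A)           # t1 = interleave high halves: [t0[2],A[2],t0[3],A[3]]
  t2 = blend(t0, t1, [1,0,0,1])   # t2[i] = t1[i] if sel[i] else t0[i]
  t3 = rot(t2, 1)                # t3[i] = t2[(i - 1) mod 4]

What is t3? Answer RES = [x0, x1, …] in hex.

t0 = [0xf9, 0xb0, 0x1e, 0x67]
t1 = [0x1e, 0x67, 0x67, 0xf9]
t2 = [0x1e, 0xb0, 0x1e, 0xf9]
t3 = [0xf9, 0x1e, 0xb0, 0x1e]

RES = [ 0xf9  0x1e  0xb0  0x1e ]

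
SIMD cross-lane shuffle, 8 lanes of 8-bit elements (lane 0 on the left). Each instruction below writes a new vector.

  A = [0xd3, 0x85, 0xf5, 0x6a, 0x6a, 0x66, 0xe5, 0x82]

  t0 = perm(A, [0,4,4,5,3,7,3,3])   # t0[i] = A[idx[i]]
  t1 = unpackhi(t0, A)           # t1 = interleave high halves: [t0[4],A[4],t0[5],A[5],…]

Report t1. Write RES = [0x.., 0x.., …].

RES = [ 0x6a  0x6a  0x82  0x66  0x6a  0xe5  0x6a  0x82 ]

  t0: d3 6a 6a 66 6a 82 6a 6a
  t1: 6a 6a 82 66 6a e5 6a 82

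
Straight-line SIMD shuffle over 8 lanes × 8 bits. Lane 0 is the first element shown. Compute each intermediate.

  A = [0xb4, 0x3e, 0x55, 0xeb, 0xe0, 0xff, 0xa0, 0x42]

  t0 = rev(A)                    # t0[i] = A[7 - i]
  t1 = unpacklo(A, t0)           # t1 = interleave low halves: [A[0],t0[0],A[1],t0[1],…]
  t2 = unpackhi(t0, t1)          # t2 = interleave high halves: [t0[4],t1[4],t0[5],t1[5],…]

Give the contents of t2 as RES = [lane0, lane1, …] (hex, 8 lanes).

RES = [ 0xeb  0x55  0x55  0xff  0x3e  0xeb  0xb4  0xe0 ]

t0 = [0x42, 0xa0, 0xff, 0xe0, 0xeb, 0x55, 0x3e, 0xb4]
t1 = [0xb4, 0x42, 0x3e, 0xa0, 0x55, 0xff, 0xeb, 0xe0]
t2 = [0xeb, 0x55, 0x55, 0xff, 0x3e, 0xeb, 0xb4, 0xe0]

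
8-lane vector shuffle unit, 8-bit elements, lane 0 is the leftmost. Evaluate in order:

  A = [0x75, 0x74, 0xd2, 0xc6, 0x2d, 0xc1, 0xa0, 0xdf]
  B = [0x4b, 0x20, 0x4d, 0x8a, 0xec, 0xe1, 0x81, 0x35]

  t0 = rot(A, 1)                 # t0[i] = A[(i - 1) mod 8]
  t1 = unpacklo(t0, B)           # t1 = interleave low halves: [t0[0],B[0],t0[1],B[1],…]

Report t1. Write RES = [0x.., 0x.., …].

→ t0 |df|75|74|d2|c6|2d|c1|a0|
→ t1 |df|4b|75|20|74|4d|d2|8a|

RES = [ 0xdf  0x4b  0x75  0x20  0x74  0x4d  0xd2  0x8a ]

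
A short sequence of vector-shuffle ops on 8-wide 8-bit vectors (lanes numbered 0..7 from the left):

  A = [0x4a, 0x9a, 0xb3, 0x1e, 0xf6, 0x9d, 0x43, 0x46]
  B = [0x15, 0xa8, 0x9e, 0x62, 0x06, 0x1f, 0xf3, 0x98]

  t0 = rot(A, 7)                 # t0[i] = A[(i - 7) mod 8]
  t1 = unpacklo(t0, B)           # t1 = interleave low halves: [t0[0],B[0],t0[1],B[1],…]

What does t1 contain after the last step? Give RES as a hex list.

RES = [0x9a, 0x15, 0xb3, 0xa8, 0x1e, 0x9e, 0xf6, 0x62]

  t0: 9a b3 1e f6 9d 43 46 4a
  t1: 9a 15 b3 a8 1e 9e f6 62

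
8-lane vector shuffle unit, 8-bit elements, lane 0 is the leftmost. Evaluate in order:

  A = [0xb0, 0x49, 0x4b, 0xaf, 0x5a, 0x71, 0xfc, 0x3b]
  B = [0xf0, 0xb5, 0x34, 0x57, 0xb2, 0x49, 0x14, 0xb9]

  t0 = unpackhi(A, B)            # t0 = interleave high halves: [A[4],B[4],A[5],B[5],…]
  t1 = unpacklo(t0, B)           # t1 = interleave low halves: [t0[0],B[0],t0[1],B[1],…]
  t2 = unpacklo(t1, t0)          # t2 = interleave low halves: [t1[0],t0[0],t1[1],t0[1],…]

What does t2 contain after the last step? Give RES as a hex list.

RES = [0x5a, 0x5a, 0xf0, 0xb2, 0xb2, 0x71, 0xb5, 0x49]

t0 = [0x5a, 0xb2, 0x71, 0x49, 0xfc, 0x14, 0x3b, 0xb9]
t1 = [0x5a, 0xf0, 0xb2, 0xb5, 0x71, 0x34, 0x49, 0x57]
t2 = [0x5a, 0x5a, 0xf0, 0xb2, 0xb2, 0x71, 0xb5, 0x49]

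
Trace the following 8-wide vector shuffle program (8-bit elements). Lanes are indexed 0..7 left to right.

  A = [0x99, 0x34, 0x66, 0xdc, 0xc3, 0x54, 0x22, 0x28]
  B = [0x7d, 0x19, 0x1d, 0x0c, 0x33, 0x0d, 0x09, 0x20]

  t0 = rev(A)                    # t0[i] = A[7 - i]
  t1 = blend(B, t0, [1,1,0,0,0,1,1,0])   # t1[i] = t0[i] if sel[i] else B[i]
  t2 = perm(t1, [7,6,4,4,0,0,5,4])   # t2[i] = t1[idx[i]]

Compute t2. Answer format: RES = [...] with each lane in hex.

  t0: 28 22 54 c3 dc 66 34 99
  t1: 28 22 1d 0c 33 66 34 20
  t2: 20 34 33 33 28 28 66 33

RES = [ 0x20  0x34  0x33  0x33  0x28  0x28  0x66  0x33 ]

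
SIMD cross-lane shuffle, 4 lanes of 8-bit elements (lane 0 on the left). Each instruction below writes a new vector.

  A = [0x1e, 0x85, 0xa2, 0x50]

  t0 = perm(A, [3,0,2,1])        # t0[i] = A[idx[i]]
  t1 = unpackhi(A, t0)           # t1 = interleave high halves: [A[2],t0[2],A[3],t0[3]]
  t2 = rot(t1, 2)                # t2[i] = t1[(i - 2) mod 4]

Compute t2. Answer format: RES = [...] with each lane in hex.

RES = [0x50, 0x85, 0xa2, 0xa2]

t0 = [0x50, 0x1e, 0xa2, 0x85]
t1 = [0xa2, 0xa2, 0x50, 0x85]
t2 = [0x50, 0x85, 0xa2, 0xa2]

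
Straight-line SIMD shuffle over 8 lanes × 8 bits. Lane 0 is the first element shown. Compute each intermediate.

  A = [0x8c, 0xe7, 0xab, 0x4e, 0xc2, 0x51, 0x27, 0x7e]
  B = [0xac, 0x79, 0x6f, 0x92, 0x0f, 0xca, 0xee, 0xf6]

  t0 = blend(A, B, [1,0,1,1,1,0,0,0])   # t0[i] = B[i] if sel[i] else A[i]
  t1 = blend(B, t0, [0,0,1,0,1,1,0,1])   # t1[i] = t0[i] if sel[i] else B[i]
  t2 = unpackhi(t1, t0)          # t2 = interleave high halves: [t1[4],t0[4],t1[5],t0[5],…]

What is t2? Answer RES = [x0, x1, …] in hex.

RES = [0x0f, 0x0f, 0x51, 0x51, 0xee, 0x27, 0x7e, 0x7e]

→ t0 |ac|e7|6f|92|0f|51|27|7e|
→ t1 |ac|79|6f|92|0f|51|ee|7e|
→ t2 |0f|0f|51|51|ee|27|7e|7e|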